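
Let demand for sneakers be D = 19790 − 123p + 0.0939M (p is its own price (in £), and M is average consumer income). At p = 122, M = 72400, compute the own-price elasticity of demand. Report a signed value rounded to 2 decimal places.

At the given values, D = 19790 − 123(122) + 0.0939(72400) = 11582.36.
∂D/∂p = −123.
E = (-123) × (122/11582.36) = -1.2955…

-1.30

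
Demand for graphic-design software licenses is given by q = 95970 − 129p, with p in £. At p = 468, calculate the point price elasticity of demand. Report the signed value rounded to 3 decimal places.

-1.696

dq/dp = −129. At p = 468, q = 95970 − 129(468) = 35598.
Ed = (dq/dp)·(p/q) = −129 × (468/35598) = -1.69593…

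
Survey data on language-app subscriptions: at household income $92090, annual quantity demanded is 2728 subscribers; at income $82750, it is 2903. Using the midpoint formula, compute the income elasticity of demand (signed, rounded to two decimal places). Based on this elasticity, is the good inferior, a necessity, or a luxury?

%ΔQ = (2903 − 2728)/[( 2728 + 2903)/2] = 175/2815.5 = 0.062155…
%ΔIncome = (82750 − 92090)/[( 92090 + 82750)/2] = -9340/87420 = -0.106840…
E_income = (175/2815.5) / (-9340/87420) = -0.5817…
E_income < 0 ⇒ inferior good.

-0.58; inferior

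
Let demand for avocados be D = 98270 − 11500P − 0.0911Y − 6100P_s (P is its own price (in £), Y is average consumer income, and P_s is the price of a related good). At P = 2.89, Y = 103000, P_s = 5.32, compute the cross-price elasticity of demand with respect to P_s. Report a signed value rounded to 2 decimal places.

-1.40

At the given values, D = 98270 − 11500(2.89) − 0.0911(103000) − 6100(5.32) = 23199.7.
∂D/∂P_s = -6100.
E = (-6100) × (5.32/23199.7) = -1.3988…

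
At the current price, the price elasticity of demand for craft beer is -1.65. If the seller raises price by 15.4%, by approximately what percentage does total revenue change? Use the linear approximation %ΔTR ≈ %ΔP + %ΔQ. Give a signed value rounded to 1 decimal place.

%ΔQ ≈ Ed × %ΔP = (-1.65) × (+15.4%) = -25.4100%
%ΔTR ≈ %ΔP + %ΔQ = (+15.4%) + (-25.4100%) = -10.0100%

-10.0%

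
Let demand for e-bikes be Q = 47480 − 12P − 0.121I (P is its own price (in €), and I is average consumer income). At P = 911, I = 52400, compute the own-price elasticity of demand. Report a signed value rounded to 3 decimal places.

At the given values, Q = 47480 − 12(911) − 0.121(52400) = 30207.6.
∂Q/∂P = −12.
E = (-12) × (911/30207.6) = -0.36189…

-0.362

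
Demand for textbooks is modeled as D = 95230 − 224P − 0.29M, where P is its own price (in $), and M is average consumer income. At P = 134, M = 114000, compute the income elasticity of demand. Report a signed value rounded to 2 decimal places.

-1.03

At the given values, D = 95230 − 224(134) − 0.29(114000) = 32154.
∂D/∂M = -0.29.
E = (-0.29) × (114000/32154) = -1.0281…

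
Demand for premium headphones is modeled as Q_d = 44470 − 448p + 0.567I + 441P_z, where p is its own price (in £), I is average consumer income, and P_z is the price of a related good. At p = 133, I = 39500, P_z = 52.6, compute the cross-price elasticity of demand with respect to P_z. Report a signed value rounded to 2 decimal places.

At the given values, Q_d = 44470 − 448(133) + 0.567(39500) + 441(52.6) = 30479.1.
∂Q_d/∂P_z = 441.
E = (441) × (52.6/30479.1) = 0.7610…

0.76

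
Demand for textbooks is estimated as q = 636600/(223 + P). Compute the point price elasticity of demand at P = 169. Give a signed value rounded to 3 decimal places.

dq/dP = −636600/(223 + P)² = -4.14281. At P = 169, q = 1623.98.
Ed = (dq/dP)·(P/q) = (-4.14281) × (169/1623.98) = -0.43112…

-0.431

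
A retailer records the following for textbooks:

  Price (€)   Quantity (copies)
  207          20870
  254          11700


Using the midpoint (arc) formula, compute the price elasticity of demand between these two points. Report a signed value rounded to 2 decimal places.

%ΔQ = (11700 − 20870) / [(20870 + 11700)/2] = -9170/16285 = -0.563094…
%ΔP = (254 − 207) / [(207 + 254)/2] = 47/230.5 = 0.203904…
Arc Ed = %ΔQ / %ΔP = (-9170/16285) / (47/230.5) = -2.7615…

-2.76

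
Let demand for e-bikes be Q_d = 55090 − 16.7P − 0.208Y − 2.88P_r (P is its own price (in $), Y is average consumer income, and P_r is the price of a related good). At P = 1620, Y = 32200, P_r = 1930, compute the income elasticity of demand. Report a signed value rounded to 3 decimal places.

-0.424

At the given values, Q_d = 55090 − 16.7(1620) − 0.208(32200) − 2.88(1930) = 15780.
∂Q_d/∂Y = -0.208.
E = (-0.208) × (32200/15780) = -0.42443…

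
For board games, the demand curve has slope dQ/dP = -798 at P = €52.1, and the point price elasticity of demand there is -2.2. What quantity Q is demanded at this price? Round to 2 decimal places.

Ed = (dQ/dP)·(P/Q) ⇒ Q = (dQ/dP)·P/Ed = (-798)·52.1/(-2.2) = 18898.0909…

18898.09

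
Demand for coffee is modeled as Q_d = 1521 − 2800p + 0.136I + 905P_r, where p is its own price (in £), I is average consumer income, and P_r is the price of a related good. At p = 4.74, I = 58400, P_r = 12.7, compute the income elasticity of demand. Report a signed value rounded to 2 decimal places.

1.03

At the given values, Q_d = 1521 − 2800(4.74) + 0.136(58400) + 905(12.7) = 7684.9.
∂Q_d/∂I = 0.136.
E = (0.136) × (58400/7684.9) = 1.0335…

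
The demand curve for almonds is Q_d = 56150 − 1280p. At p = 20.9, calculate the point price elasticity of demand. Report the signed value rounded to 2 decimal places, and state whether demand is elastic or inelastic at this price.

-0.91; inelastic

dQ_d/dp = −1280. At p = 20.9, Q_d = 56150 − 1280(20.9) = 29398.
Ed = (dQ_d/dp)·(p/Q_d) = −1280 × (20.9/29398) = -0.9099…
|Ed| = 0.91 < 1, so demand is inelastic.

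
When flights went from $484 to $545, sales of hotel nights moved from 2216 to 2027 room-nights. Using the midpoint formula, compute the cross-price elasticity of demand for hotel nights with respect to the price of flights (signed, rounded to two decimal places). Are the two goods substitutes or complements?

%ΔQ_{hotel nights} = (2027 − 2216)/avg = -189/2121.5 = -0.089087…
%ΔP_{flights} = (545 − 484)/avg = 61/514.5 = 0.118561…
E_cross = (-189/2121.5) / (61/514.5) = -0.7514…
E_cross < 0 ⇒ the goods are complements.

-0.75; complements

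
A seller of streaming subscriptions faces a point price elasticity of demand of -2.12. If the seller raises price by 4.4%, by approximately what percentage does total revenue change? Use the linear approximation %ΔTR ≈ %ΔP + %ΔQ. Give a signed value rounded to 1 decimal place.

-4.9%

%ΔQ ≈ Ed × %ΔP = (-2.12) × (+4.4%) = -9.3280%
%ΔTR ≈ %ΔP + %ΔQ = (+4.4%) + (-9.3280%) = -4.9280%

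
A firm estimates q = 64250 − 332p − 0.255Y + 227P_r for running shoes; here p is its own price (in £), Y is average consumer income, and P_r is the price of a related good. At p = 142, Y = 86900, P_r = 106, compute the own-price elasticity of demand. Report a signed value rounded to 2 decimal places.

-2.48

At the given values, q = 64250 − 332(142) − 0.255(86900) + 227(106) = 19008.5.
∂q/∂p = −332.
E = (-332) × (142/19008.5) = -2.4801…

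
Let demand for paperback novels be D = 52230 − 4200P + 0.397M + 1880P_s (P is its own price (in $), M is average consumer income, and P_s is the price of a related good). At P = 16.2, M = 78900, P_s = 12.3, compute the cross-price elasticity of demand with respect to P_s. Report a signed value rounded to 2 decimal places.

0.60

At the given values, D = 52230 − 4200(16.2) + 0.397(78900) + 1880(12.3) = 38637.3.
∂D/∂P_s = 1880.
E = (1880) × (12.3/38637.3) = 0.5984…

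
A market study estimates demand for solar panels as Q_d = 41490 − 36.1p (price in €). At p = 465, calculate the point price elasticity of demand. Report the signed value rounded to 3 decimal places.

dQ_d/dp = −36.1. At p = 465, Q_d = 41490 − 36.1(465) = 24703.5.
Ed = (dQ_d/dp)·(p/Q_d) = −36.1 × (465/24703.5) = -0.67951…

-0.680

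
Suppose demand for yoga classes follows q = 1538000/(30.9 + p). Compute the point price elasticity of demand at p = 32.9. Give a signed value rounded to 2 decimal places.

dq/dp = −1538000/(30.9 + p)² = -377.846. At p = 32.9, q = 24106.6.
Ed = (dq/dp)·(p/q) = (-377.846) × (32.9/24106.6) = -0.5156…

-0.52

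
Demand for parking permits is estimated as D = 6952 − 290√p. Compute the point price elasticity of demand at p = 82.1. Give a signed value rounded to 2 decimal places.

-0.30

dD/dp = −290/(2√p) = -16.0028. At p = 82.1, D = 4324.34.
Ed = (dD/dp)·(p/D) = (-16.0028) × (82.1/4324.34) = -0.3038…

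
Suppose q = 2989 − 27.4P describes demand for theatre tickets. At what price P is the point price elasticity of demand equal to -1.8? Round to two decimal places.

Ed = −27.4P/(2989 − 27.4P). Set this equal to -1.8:
27.4P = 1.8·(2989 − 27.4P) ⇒ 27.4P(1 + 1.8) = 1.8·2989
P = 1.8·2989 / (27.4·2.8) = 70.1277…

70.13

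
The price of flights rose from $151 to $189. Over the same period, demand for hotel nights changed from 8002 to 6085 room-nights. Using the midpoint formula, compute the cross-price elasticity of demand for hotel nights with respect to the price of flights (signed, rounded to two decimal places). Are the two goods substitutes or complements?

-1.22; complements

%ΔQ_{hotel nights} = (6085 − 8002)/avg = -1917/7043.5 = -0.272165…
%ΔP_{flights} = (189 − 151)/avg = 38/170 = 0.223529…
E_cross = (-1917/7043.5) / (38/170) = -1.2175…
E_cross < 0 ⇒ the goods are complements.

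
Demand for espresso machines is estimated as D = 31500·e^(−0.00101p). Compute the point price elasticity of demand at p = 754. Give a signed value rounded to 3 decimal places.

dD/dp = −0.00101·D = -14.8559. At p = 754, D = 14708.8.
Ed = (dD/dp)·(p/D) = (-14.8559) × (754/14708.8) = -0.76154

-0.762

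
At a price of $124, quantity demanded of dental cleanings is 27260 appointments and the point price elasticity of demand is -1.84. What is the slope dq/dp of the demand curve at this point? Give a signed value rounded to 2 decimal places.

Ed = (dq/dp)·(p/q) ⇒ dq/dp = Ed·q/p = (-1.84)·27260/124 = -404.5032…

-404.50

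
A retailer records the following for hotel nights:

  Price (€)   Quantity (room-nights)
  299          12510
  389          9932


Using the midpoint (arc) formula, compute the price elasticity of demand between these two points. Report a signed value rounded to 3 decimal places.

-0.878

%ΔQ = (9932 − 12510) / [(12510 + 9932)/2] = -2578/11221 = -0.229747…
%ΔP = (389 − 299) / [(299 + 389)/2] = 90/344 = 0.261627…
Arc Ed = %ΔQ / %ΔP = (-2578/11221) / (90/344) = -0.87814…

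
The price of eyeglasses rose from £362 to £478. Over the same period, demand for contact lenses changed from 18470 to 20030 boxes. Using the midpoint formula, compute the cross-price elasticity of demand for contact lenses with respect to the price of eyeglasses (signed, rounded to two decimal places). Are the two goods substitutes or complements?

0.29; substitutes

%ΔQ_{contact lenses} = (20030 − 18470)/avg = 1560/19250 = 0.081038…
%ΔP_{eyeglasses} = (478 − 362)/avg = 116/420 = 0.276190…
E_cross = (1560/19250) / (116/420) = 0.2934…
E_cross > 0 ⇒ the goods are substitutes.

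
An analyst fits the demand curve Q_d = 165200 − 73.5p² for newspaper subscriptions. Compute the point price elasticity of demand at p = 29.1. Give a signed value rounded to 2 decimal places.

dQ_d/dp = −2·73.5·p = -4277.7. At p = 29.1, Q_d = 102959.465.
Ed = (dQ_d/dp)·(p/Q_d) = (-4277.7) × (29.1/102959.465) = -1.2090…

-1.21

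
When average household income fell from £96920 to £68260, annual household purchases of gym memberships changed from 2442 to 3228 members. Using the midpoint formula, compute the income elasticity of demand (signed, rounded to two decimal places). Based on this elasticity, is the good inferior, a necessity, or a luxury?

%ΔQ = (3228 − 2442)/[( 2442 + 3228)/2] = 786/2835 = 0.277248…
%ΔIncome = (68260 − 96920)/[( 96920 + 68260)/2] = -28660/82590 = -0.347015…
E_income = (786/2835) / (-28660/82590) = -0.7989…
E_income < 0 ⇒ inferior good.

-0.80; inferior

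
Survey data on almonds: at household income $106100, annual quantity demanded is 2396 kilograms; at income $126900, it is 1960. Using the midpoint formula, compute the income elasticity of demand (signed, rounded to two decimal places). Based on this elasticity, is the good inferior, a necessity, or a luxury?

%ΔQ = (1960 − 2396)/[( 2396 + 1960)/2] = -436/2178 = -0.200183…
%ΔIncome = (126900 − 106100)/[( 106100 + 126900)/2] = 20800/116500 = 0.178540…
E_income = (-436/2178) / (20800/116500) = -1.1212…
E_income < 0 ⇒ inferior good.

-1.12; inferior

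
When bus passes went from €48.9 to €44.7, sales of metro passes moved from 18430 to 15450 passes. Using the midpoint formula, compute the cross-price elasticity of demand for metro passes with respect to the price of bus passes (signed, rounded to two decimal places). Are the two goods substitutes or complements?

%ΔQ_{metro passes} = (15450 − 18430)/avg = -2980/16940 = -0.175914…
%ΔP_{bus passes} = (44.7 − 48.9)/avg = -4.2/46.8 = -0.089743…
E_cross = (-2980/16940) / (-4.2/46.8) = 1.9601…
E_cross > 0 ⇒ the goods are substitutes.

1.96; substitutes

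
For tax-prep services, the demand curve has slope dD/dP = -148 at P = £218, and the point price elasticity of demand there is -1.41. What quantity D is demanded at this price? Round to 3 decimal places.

Ed = (dD/dP)·(P/D) ⇒ D = (dD/dP)·P/Ed = (-148)·218/(-1.41) = 22882.26950…

22882.270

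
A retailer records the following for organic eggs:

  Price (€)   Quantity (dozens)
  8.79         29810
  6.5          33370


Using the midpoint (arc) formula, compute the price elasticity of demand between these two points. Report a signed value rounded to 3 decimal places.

-0.376

%ΔQ = (33370 − 29810) / [(29810 + 33370)/2] = 3560/31590 = 0.112693…
%ΔP = (6.5 − 8.79) / [(8.79 + 6.5)/2] = -2.29/7.645 = -0.299542…
Arc Ed = %ΔQ / %ΔP = (3560/31590) / (-2.29/7.645) = -0.37622…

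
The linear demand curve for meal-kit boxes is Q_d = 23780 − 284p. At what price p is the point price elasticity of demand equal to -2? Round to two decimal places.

55.82

Ed = −284p/(23780 − 284p). Set this equal to -2:
284p = 2·(23780 − 284p) ⇒ 284p(1 + 2) = 2·23780
p = 2·23780 / (284·3) = 55.8215…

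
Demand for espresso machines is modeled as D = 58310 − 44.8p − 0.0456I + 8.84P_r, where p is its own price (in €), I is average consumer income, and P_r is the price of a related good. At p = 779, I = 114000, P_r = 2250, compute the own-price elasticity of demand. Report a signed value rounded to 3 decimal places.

At the given values, D = 58310 − 44.8(779) − 0.0456(114000) + 8.84(2250) = 38102.4.
∂D/∂p = −44.8.
E = (-44.8) × (779/38102.4) = -0.91593…

-0.916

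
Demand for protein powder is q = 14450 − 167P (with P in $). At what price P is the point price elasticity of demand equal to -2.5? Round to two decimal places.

Ed = −167P/(14450 − 167P). Set this equal to -2.5:
167P = 2.5·(14450 − 167P) ⇒ 167P(1 + 2.5) = 2.5·14450
P = 2.5·14450 / (167·3.5) = 61.8049…

61.80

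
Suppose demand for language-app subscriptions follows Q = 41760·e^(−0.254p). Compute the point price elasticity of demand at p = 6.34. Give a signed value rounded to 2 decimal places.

-1.61

dQ/dp = −0.254·Q = -2119.45. At p = 6.34, Q = 8344.3.
Ed = (dQ/dp)·(p/Q) = (-2119.45) × (6.34/8344.3) = -1.6103…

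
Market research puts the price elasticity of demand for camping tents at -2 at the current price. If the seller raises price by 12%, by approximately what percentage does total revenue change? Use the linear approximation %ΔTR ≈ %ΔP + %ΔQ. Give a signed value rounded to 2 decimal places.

-12.00%

%ΔQ ≈ Ed × %ΔP = (-2) × (+12%) = -24.0000%
%ΔTR ≈ %ΔP + %ΔQ = (+12%) + (-24.0000%) = -12.0000%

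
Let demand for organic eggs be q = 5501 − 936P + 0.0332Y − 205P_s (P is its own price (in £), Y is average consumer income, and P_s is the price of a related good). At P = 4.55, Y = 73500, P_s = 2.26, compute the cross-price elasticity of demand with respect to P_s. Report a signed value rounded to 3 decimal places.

At the given values, q = 5501 − 936(4.55) + 0.0332(73500) − 205(2.26) = 3219.1.
∂q/∂P_s = -205.
E = (-205) × (2.26/3219.1) = -0.14392…

-0.144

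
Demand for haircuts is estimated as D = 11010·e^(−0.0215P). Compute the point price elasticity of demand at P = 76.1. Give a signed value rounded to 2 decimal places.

-1.64

dD/dP = −0.0215·D = -46.0951. At P = 76.1, D = 2143.96.
Ed = (dD/dP)·(P/D) = (-46.0951) × (76.1/2143.96) = -1.6361…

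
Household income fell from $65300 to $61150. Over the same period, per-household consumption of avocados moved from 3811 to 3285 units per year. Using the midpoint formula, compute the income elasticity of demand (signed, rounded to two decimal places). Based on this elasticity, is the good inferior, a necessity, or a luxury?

2.26; luxury

%ΔQ = (3285 − 3811)/[( 3811 + 3285)/2] = -526/3548 = -0.148252…
%ΔIncome = (61150 − 65300)/[( 65300 + 61150)/2] = -4150/63225 = -0.065638…
E_income = (-526/3548) / (-4150/63225) = 2.2586…
E_income > 1 ⇒ normal good, luxury.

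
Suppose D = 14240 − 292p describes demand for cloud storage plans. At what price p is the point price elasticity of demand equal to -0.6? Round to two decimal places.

Ed = −292p/(14240 − 292p). Set this equal to -0.6:
292p = 0.6·(14240 − 292p) ⇒ 292p(1 + 0.6) = 0.6·14240
p = 0.6·14240 / (292·1.6) = 18.2876…

18.29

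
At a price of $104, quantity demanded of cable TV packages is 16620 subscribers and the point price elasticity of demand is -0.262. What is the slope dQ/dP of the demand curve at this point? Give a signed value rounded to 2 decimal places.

-41.87

Ed = (dQ/dP)·(P/Q) ⇒ dQ/dP = Ed·Q/P = (-0.262)·16620/104 = -41.8696…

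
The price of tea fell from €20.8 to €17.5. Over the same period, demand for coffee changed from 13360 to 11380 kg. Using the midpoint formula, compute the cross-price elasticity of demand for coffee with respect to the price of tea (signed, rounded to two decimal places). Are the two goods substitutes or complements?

0.93; substitutes

%ΔQ_{coffee} = (11380 − 13360)/avg = -1980/12370 = -0.160064…
%ΔP_{tea} = (17.5 − 20.8)/avg = -3.3/19.15 = -0.172323…
E_cross = (-1980/12370) / (-3.3/19.15) = 0.9288…
E_cross > 0 ⇒ the goods are substitutes.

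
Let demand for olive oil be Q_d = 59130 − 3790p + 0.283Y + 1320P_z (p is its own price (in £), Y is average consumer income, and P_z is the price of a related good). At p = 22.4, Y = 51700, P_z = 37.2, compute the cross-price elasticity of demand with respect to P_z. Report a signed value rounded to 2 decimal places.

At the given values, Q_d = 59130 − 3790(22.4) + 0.283(51700) + 1320(37.2) = 37969.1.
∂Q_d/∂P_z = 1320.
E = (1320) × (37.2/37969.1) = 1.2932…

1.29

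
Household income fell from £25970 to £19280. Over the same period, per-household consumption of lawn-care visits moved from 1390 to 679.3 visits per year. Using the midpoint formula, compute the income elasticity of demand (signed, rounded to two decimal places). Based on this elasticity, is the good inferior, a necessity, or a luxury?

2.32; luxury

%ΔQ = (679.3 − 1390)/[( 1390 + 679.3)/2] = -710.7/1034.65 = -0.686898…
%ΔIncome = (19280 − 25970)/[( 25970 + 19280)/2] = -6690/22625 = -0.295690…
E_income = (-710.7/1034.65) / (-6690/22625) = 2.3230…
E_income > 1 ⇒ normal good, luxury.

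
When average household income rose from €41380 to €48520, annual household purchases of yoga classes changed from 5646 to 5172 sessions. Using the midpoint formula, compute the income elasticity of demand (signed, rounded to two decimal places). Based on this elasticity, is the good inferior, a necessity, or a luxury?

-0.55; inferior

%ΔQ = (5172 − 5646)/[( 5646 + 5172)/2] = -474/5409 = -0.087631…
%ΔIncome = (48520 − 41380)/[( 41380 + 48520)/2] = 7140/44950 = 0.158843…
E_income = (-474/5409) / (7140/44950) = -0.5516…
E_income < 0 ⇒ inferior good.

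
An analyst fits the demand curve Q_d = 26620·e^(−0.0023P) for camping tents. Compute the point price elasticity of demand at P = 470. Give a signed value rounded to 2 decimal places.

-1.08

dQ_d/dP = −0.0023·Q_d = -20.7713. At P = 470, Q_d = 9031.
Ed = (dQ_d/dP)·(P/Q_d) = (-20.7713) × (470/9031) = -1.081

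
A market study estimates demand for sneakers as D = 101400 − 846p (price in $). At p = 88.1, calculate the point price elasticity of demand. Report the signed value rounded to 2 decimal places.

dD/dp = −846. At p = 88.1, D = 101400 − 846(88.1) = 26867.4.
Ed = (dD/dp)·(p/D) = −846 × (88.1/26867.4) = -2.7740…

-2.77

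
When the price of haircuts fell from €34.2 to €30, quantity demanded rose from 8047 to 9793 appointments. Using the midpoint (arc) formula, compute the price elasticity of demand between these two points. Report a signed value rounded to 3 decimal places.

%ΔQ = (9793 − 8047) / [(8047 + 9793)/2] = 1746/8920 = 0.195739…
%ΔP = (30 − 34.2) / [(34.2 + 30)/2] = -4.2/32.1 = -0.130841…
Arc Ed = %ΔQ / %ΔP = (1746/8920) / (-4.2/32.1) = -1.49601…

-1.496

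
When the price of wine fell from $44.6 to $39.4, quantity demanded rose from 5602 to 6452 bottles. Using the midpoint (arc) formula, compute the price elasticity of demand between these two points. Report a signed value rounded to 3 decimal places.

%ΔQ = (6452 − 5602) / [(5602 + 6452)/2] = 850/6027 = 0.141032…
%ΔP = (39.4 − 44.6) / [(44.6 + 39.4)/2] = -5.2/42 = -0.123809…
Arc Ed = %ΔQ / %ΔP = (850/6027) / (-5.2/42) = -1.13910…

-1.139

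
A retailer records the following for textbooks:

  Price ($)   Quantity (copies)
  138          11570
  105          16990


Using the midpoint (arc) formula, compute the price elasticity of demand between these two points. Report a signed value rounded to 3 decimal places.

%ΔQ = (16990 − 11570) / [(11570 + 16990)/2] = 5420/14280 = 0.379551…
%ΔP = (105 − 138) / [(138 + 105)/2] = -33/121.5 = -0.271604…
Arc Ed = %ΔQ / %ΔP = (5420/14280) / (-33/121.5) = -1.39744…

-1.397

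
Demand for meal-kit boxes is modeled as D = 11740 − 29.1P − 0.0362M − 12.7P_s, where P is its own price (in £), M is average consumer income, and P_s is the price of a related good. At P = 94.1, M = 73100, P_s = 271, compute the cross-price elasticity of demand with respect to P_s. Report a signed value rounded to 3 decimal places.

-1.181

At the given values, D = 11740 − 29.1(94.1) − 0.0362(73100) − 12.7(271) = 2913.77.
∂D/∂P_s = -12.7.
E = (-12.7) × (271/2913.77) = -1.18118…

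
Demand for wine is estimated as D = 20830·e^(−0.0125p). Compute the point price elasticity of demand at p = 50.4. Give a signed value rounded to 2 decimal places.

-0.63

dD/dp = −0.0125·D = -138.674. At p = 50.4, D = 11093.9.
Ed = (dD/dp)·(p/D) = (-138.674) × (50.4/11093.9) = -0.63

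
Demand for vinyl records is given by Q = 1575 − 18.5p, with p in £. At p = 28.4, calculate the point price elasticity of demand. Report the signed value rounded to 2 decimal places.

-0.50

dQ/dp = −18.5. At p = 28.4, Q = 1575 − 18.5(28.4) = 1049.6.
Ed = (dQ/dp)·(p/Q) = −18.5 × (28.4/1049.6) = -0.5005…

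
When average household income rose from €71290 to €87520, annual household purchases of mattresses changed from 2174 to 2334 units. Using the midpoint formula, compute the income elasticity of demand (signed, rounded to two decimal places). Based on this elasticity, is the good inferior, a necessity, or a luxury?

%ΔQ = (2334 − 2174)/[( 2174 + 2334)/2] = 160/2254 = 0.070984…
%ΔIncome = (87520 − 71290)/[( 71290 + 87520)/2] = 16230/79405 = 0.204395…
E_income = (160/2254) / (16230/79405) = 0.3472…
0 < E_income < 1 ⇒ normal good, necessity.

0.35; necessity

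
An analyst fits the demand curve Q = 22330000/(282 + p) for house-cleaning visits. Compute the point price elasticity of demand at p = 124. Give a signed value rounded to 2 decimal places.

dQ/dp = −22330000/(282 + p)² = -135.468. At p = 124, Q = 55000.
Ed = (dQ/dp)·(p/Q) = (-135.468) × (124/55000) = -0.3054…

-0.31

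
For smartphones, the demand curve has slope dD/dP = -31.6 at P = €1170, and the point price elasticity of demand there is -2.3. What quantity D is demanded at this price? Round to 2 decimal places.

Ed = (dD/dP)·(P/D) ⇒ D = (dD/dP)·P/Ed = (-31.6)·1170/(-2.3) = 16074.7826…

16074.78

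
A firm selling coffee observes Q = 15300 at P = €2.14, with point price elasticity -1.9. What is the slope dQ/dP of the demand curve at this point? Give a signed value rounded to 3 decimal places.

Ed = (dQ/dP)·(P/Q) ⇒ dQ/dP = Ed·Q/P = (-1.9)·15300/2.14 = -13584.11214…

-13584.112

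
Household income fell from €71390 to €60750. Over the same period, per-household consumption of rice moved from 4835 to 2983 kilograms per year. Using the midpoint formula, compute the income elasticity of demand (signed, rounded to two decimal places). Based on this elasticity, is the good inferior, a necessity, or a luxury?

%ΔQ = (2983 − 4835)/[( 4835 + 2983)/2] = -1852/3909 = -0.473778…
%ΔIncome = (60750 − 71390)/[( 71390 + 60750)/2] = -10640/66070 = -0.161041…
E_income = (-1852/3909) / (-10640/66070) = 2.9419…
E_income > 1 ⇒ normal good, luxury.

2.94; luxury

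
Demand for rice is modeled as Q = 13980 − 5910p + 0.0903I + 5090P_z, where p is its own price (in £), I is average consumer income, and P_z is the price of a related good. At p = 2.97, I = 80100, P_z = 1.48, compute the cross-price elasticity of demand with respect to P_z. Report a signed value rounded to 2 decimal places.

At the given values, Q = 13980 − 5910(2.97) + 0.0903(80100) + 5090(1.48) = 11193.53.
∂Q/∂P_z = 5090.
E = (5090) × (1.48/11193.53) = 0.6729…

0.67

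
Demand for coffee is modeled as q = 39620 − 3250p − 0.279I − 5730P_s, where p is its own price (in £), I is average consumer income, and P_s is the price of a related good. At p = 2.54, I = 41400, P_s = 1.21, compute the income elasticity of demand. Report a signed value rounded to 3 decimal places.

At the given values, q = 39620 − 3250(2.54) − 0.279(41400) − 5730(1.21) = 12881.1.
∂q/∂I = -0.279.
E = (-0.279) × (41400/12881.1) = -0.89670…

-0.897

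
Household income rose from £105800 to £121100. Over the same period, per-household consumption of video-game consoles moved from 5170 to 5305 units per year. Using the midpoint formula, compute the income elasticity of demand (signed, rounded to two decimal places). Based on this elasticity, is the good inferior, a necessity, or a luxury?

0.19; necessity

%ΔQ = (5305 − 5170)/[( 5170 + 5305)/2] = 135/5237.5 = 0.025775…
%ΔIncome = (121100 − 105800)/[( 105800 + 121100)/2] = 15300/113450 = 0.134861…
E_income = (135/5237.5) / (15300/113450) = 0.1911…
0 < E_income < 1 ⇒ normal good, necessity.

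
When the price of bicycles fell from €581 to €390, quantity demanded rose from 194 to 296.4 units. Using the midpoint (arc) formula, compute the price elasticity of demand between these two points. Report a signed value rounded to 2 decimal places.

%ΔQ = (296.4 − 194) / [(194 + 296.4)/2] = 102.4/245.2 = 0.417618…
%ΔP = (390 − 581) / [(581 + 390)/2] = -191/485.5 = -0.393408…
Arc Ed = %ΔQ / %ΔP = (102.4/245.2) / (-191/485.5) = -1.0615…

-1.06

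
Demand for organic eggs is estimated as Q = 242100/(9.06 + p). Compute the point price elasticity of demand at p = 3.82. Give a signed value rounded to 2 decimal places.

-0.30

dQ/dp = −242100/(9.06 + p)² = -1459.36. At p = 3.82, Q = 18796.6.
Ed = (dQ/dp)·(p/Q) = (-1459.36) × (3.82/18796.6) = -0.2965…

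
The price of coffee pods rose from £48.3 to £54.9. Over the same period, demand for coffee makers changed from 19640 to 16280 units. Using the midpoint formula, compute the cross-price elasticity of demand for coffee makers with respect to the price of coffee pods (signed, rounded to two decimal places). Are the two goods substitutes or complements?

%ΔQ_{coffee makers} = (16280 − 19640)/avg = -3360/17960 = -0.187082…
%ΔP_{coffee pods} = (54.9 − 48.3)/avg = 6.6/51.6 = 0.127906…
E_cross = (-3360/17960) / (6.6/51.6) = -1.4626…
E_cross < 0 ⇒ the goods are complements.

-1.46; complements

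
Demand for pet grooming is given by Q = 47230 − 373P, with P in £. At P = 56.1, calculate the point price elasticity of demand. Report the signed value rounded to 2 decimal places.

dQ/dP = −373. At P = 56.1, Q = 47230 − 373(56.1) = 26304.7.
Ed = (dQ/dP)·(P/Q) = −373 × (56.1/26304.7) = -0.7954…

-0.80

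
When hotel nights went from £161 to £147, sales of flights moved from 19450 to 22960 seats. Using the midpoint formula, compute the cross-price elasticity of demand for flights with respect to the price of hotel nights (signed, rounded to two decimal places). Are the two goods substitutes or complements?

-1.82; complements

%ΔQ_{flights} = (22960 − 19450)/avg = 3510/21205 = 0.165526…
%ΔP_{hotel nights} = (147 − 161)/avg = -14/154 = -0.090909…
E_cross = (3510/21205) / (-14/154) = -1.8207…
E_cross < 0 ⇒ the goods are complements.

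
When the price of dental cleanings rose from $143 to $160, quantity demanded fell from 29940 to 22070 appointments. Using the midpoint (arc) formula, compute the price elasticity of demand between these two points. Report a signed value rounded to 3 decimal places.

-2.697

%ΔQ = (22070 − 29940) / [(29940 + 22070)/2] = -7870/26005 = -0.302634…
%ΔP = (160 − 143) / [(143 + 160)/2] = 17/151.5 = 0.112211…
Arc Ed = %ΔQ / %ΔP = (-7870/26005) / (17/151.5) = -2.69700…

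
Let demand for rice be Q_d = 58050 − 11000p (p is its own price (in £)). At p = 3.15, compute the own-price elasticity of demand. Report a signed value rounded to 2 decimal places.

-1.48

At the given values, Q_d = 58050 − 11000(3.15) = 23400.
∂Q_d/∂p = −11000.
E = (-11000) × (3.15/23400) = -1.4807…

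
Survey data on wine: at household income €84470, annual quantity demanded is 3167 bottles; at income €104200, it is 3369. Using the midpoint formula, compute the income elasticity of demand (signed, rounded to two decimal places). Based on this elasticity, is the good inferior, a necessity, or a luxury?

0.30; necessity

%ΔQ = (3369 − 3167)/[( 3167 + 3369)/2] = 202/3268 = 0.061811…
%ΔIncome = (104200 − 84470)/[( 84470 + 104200)/2] = 19730/94335 = 0.209148…
E_income = (202/3268) / (19730/94335) = 0.2955…
0 < E_income < 1 ⇒ normal good, necessity.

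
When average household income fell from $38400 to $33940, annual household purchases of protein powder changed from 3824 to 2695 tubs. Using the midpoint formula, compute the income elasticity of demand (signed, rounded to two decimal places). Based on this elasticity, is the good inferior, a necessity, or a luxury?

%ΔQ = (2695 − 3824)/[( 3824 + 2695)/2] = -1129/3259.5 = -0.346372…
%ΔIncome = (33940 − 38400)/[( 38400 + 33940)/2] = -4460/36170 = -0.123306…
E_income = (-1129/3259.5) / (-4460/36170) = 2.8090…
E_income > 1 ⇒ normal good, luxury.

2.81; luxury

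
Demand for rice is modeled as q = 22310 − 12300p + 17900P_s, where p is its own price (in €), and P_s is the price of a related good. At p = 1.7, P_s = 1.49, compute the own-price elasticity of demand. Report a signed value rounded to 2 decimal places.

At the given values, q = 22310 − 12300(1.7) + 17900(1.49) = 28071.
∂q/∂p = −12300.
E = (-12300) × (1.7/28071) = -0.7448…

-0.74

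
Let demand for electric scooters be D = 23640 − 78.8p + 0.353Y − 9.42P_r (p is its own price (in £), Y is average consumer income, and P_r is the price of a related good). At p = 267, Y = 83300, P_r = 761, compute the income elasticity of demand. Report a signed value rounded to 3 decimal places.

1.184

At the given values, D = 23640 − 78.8(267) + 0.353(83300) − 9.42(761) = 24836.68.
∂D/∂Y = 0.353.
E = (0.353) × (83300/24836.68) = 1.18393…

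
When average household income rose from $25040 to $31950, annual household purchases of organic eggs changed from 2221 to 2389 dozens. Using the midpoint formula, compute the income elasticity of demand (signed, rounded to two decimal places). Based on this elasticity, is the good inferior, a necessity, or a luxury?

0.30; necessity

%ΔQ = (2389 − 2221)/[( 2221 + 2389)/2] = 168/2305 = 0.072885…
%ΔIncome = (31950 − 25040)/[( 25040 + 31950)/2] = 6910/28495 = 0.242498…
E_income = (168/2305) / (6910/28495) = 0.3005…
0 < E_income < 1 ⇒ normal good, necessity.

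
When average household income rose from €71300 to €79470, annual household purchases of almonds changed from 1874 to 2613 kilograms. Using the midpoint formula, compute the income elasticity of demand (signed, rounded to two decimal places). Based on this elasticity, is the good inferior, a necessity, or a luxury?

3.04; luxury

%ΔQ = (2613 − 1874)/[( 1874 + 2613)/2] = 739/2243.5 = 0.329396…
%ΔIncome = (79470 − 71300)/[( 71300 + 79470)/2] = 8170/75385 = 0.108376…
E_income = (739/2243.5) / (8170/75385) = 3.0393…
E_income > 1 ⇒ normal good, luxury.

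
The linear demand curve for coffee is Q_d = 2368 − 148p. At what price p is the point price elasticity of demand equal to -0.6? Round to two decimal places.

Ed = −148p/(2368 − 148p). Set this equal to -0.6:
148p = 0.6·(2368 − 148p) ⇒ 148p(1 + 0.6) = 0.6·2368
p = 0.6·2368 / (148·1.6) = 6

6.00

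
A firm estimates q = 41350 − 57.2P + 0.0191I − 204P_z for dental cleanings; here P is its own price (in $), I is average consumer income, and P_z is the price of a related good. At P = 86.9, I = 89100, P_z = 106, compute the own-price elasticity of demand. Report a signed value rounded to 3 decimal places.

At the given values, q = 41350 − 57.2(86.9) + 0.0191(89100) − 204(106) = 16457.13.
∂q/∂P = −57.2.
E = (-57.2) × (86.9/16457.13) = -0.30203…

-0.302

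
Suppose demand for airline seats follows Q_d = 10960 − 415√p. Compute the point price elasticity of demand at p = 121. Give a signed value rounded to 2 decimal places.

dQ_d/dp = −415/(2√p) = -18.8636. At p = 121, Q_d = 6395.
Ed = (dQ_d/dp)·(p/Q_d) = (-18.8636) × (121/6395) = -0.3569…

-0.36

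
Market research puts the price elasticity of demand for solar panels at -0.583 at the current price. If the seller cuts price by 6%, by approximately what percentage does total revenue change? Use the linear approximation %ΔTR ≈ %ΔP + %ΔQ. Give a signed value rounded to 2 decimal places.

-2.50%

%ΔQ ≈ Ed × %ΔP = (-0.583) × (-6%) = +3.4980%
%ΔTR ≈ %ΔP + %ΔQ = (-6%) + (+3.4980%) = -2.5020%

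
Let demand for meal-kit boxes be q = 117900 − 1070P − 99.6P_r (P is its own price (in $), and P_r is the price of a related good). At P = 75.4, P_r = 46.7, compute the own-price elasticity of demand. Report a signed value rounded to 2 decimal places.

-2.48

At the given values, q = 117900 − 1070(75.4) − 99.6(46.7) = 32570.68.
∂q/∂P = −1070.
E = (-1070) × (75.4/32570.68) = -2.4770…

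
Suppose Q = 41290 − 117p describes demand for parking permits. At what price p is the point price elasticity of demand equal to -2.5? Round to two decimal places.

Ed = −117p/(41290 − 117p). Set this equal to -2.5:
117p = 2.5·(41290 − 117p) ⇒ 117p(1 + 2.5) = 2.5·41290
p = 2.5·41290 / (117·3.5) = 252.0757…

252.08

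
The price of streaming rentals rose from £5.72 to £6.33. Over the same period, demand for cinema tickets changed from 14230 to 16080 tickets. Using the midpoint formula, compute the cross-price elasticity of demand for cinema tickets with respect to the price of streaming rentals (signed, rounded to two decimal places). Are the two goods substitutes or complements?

1.21; substitutes

%ΔQ_{cinema tickets} = (16080 − 14230)/avg = 1850/15155 = 0.122071…
%ΔP_{streaming rentals} = (6.33 − 5.72)/avg = 0.61/6.025 = 0.101244…
E_cross = (1850/15155) / (0.61/6.025) = 1.2057…
E_cross > 0 ⇒ the goods are substitutes.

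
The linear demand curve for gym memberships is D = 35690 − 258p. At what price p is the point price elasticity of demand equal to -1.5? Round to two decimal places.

83.00

Ed = −258p/(35690 − 258p). Set this equal to -1.5:
258p = 1.5·(35690 − 258p) ⇒ 258p(1 + 1.5) = 1.5·35690
p = 1.5·35690 / (258·2.5) = 83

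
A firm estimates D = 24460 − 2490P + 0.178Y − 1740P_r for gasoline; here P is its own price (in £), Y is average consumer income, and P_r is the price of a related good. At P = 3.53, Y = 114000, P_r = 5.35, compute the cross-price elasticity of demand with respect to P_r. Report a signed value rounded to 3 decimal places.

At the given values, D = 24460 − 2490(3.53) + 0.178(114000) − 1740(5.35) = 26653.3.
∂D/∂P_r = -1740.
E = (-1740) × (5.35/26653.3) = -0.34926…

-0.349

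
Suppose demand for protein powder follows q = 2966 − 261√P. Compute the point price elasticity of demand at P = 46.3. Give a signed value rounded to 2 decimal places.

dq/dP = −261/(2√P) = -19.1787. At P = 46.3, q = 1190.05.
Ed = (dq/dP)·(P/q) = (-19.1787) × (46.3/1190.05) = -0.7461…

-0.75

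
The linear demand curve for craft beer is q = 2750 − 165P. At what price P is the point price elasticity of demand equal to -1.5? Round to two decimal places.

Ed = −165P/(2750 − 165P). Set this equal to -1.5:
165P = 1.5·(2750 − 165P) ⇒ 165P(1 + 1.5) = 1.5·2750
P = 1.5·2750 / (165·2.5) = 10

10.00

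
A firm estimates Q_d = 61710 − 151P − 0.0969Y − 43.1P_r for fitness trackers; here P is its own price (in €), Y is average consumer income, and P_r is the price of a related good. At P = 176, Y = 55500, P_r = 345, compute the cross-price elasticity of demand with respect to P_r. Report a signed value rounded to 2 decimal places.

-1.00

At the given values, Q_d = 61710 − 151(176) − 0.0969(55500) − 43.1(345) = 14886.55.
∂Q_d/∂P_r = -43.1.
E = (-43.1) × (345/14886.55) = -0.9988…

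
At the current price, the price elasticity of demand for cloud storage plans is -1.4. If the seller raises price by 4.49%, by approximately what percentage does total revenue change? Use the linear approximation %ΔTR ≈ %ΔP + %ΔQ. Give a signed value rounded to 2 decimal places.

-1.80%

%ΔQ ≈ Ed × %ΔP = (-1.4) × (+4.49%) = -6.2860%
%ΔTR ≈ %ΔP + %ΔQ = (+4.49%) + (-6.2860%) = -1.7960%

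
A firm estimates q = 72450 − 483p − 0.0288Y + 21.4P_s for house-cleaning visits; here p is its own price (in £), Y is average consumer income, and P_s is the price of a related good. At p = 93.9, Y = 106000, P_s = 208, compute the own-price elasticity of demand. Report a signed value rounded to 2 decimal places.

At the given values, q = 72450 − 483(93.9) − 0.0288(106000) + 21.4(208) = 28494.7.
∂q/∂p = −483.
E = (-483) × (93.9/28494.7) = -1.5916…

-1.59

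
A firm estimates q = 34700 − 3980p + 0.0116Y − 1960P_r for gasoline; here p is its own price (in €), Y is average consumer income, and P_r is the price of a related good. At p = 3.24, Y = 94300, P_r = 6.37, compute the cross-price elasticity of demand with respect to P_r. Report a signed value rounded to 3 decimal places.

-1.199

At the given values, q = 34700 − 3980(3.24) + 0.0116(94300) − 1960(6.37) = 10413.48.
∂q/∂P_r = -1960.
E = (-1960) × (6.37/10413.48) = -1.19894…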